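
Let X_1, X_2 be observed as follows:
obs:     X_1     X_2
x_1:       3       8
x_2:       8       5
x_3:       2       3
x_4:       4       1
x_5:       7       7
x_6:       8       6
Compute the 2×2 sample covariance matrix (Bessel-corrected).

Step 1 — column means:
  mean(X_1) = (3 + 8 + 2 + 4 + 7 + 8) / 6 = 32/6 = 5.3333
  mean(X_2) = (8 + 5 + 3 + 1 + 7 + 6) / 6 = 30/6 = 5

Step 2 — sample covariance S[i,j] = (1/(n-1)) · Σ_k (x_{k,i} - mean_i) · (x_{k,j} - mean_j), with n-1 = 5.
  S[X_1,X_1] = ((-2.3333)·(-2.3333) + (2.6667)·(2.6667) + (-3.3333)·(-3.3333) + (-1.3333)·(-1.3333) + (1.6667)·(1.6667) + (2.6667)·(2.6667)) / 5 = 35.3333/5 = 7.0667
  S[X_1,X_2] = ((-2.3333)·(3) + (2.6667)·(0) + (-3.3333)·(-2) + (-1.3333)·(-4) + (1.6667)·(2) + (2.6667)·(1)) / 5 = 11/5 = 2.2
  S[X_2,X_2] = ((3)·(3) + (0)·(0) + (-2)·(-2) + (-4)·(-4) + (2)·(2) + (1)·(1)) / 5 = 34/5 = 6.8

S is symmetric (S[j,i] = S[i,j]). Assembling:

S = [[7.0667, 2.2],
 [2.2, 6.8]]


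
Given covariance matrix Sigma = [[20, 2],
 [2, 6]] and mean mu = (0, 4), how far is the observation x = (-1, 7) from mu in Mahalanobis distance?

Step 1 — centre the observation: (x - mu) = (-1, 3).

Step 2 — invert Sigma. det(Sigma) = 20·6 - (2)² = 116.
  Sigma^{-1} = (1/det) · [[d, -b], [-b, a]] = [[0.0517, -0.0172],
 [-0.0172, 0.1724]].

Step 3 — form the quadratic (x - mu)^T · Sigma^{-1} · (x - mu):
  Sigma^{-1} · (x - mu) = (-0.1034, 0.5345).
  (x - mu)^T · [Sigma^{-1} · (x - mu)] = (-1)·(-0.1034) + (3)·(0.5345) = 1.7069.

Step 4 — take square root: d = √(1.7069) ≈ 1.3065.

d(x, mu) = √(1.7069) ≈ 1.3065


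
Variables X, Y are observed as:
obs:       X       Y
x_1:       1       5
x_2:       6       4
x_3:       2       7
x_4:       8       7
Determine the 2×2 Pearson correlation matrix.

Step 1 — column means:
  mean(X) = (1 + 6 + 2 + 8) / 4 = 17/4 = 4.25
  mean(Y) = (5 + 4 + 7 + 7) / 4 = 23/4 = 5.75

Step 2 — sample variances and covariances s[i,j] = (1/(n-1)) · Σ_k (x_{k,i} - mean_i) · (x_{k,j} - mean_j), with n-1 = 3:
  s[X,X] = ((-3.25)·(-3.25) + (1.75)·(1.75) + (-2.25)·(-2.25) + (3.75)·(3.75)) / 3 = 32.75/3 = 10.9167
  s[X,Y] = ((-3.25)·(-0.75) + (1.75)·(-1.75) + (-2.25)·(1.25) + (3.75)·(1.25)) / 3 = 1.25/3 = 0.4167
  s[Y,Y] = ((-0.75)·(-0.75) + (-1.75)·(-1.75) + (1.25)·(1.25) + (1.25)·(1.25)) / 3 = 6.75/3 = 2.25
  Sample standard deviations s_i = √(s[i,i]):
  s(X) = √(10.9167) = 3.304
  s(Y) = √(2.25) = 1.5

Step 3 — r_{ij} = s_{ij} / (s_i · s_j):
  r[X,X] = 1 (diagonal).
  r[X,Y] = 0.4167 / (3.304 · 1.5) = 0.4167 / 4.9561 = 0.0841
  r[Y,Y] = 1 (diagonal).

R is symmetric with unit diagonal. Assembling:

R = [[1, 0.0841],
 [0.0841, 1]]


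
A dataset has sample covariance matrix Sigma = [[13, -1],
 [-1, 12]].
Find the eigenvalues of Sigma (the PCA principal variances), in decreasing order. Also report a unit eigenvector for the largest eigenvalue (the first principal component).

Step 1 — characteristic polynomial of 2×2 Sigma:
  det(Sigma - λI) = λ² - trace · λ + det = 0.
  trace = 13 + 12 = 25, det = 13·12 - (-1)² = 155.
Step 2 — discriminant:
  Δ = trace² - 4·det = 625 - 620 = 5.
Step 3 — eigenvalues:
  λ = (trace ± √Δ)/2 = (25 ± 2.2361)/2,
  λ_1 = 13.618,  λ_2 = 11.382.

Step 4 — unit eigenvector for λ_1: solve (Sigma - λ_1 I)v = 0. First row:
  (13 - 13.618)·v_x + (-1)·v_y = 0, i.e. (-0.618)·v_x + (-1)·v_y = 0,
  so v ∝ (b, λ_1 - a) = (-1, 0.618); multiply by -1 so the first entry is positive: u = (1, -0.618).
  ||u|| = √((1)² + (-0.618)²) = √(1.382) ≈ 1.1756,
  v_1 = u/||u|| ≈ (0.8507, -0.5257) (||v_1|| = 1).

λ_1 = 13.618,  λ_2 = 11.382;  v_1 ≈ (0.8507, -0.5257)


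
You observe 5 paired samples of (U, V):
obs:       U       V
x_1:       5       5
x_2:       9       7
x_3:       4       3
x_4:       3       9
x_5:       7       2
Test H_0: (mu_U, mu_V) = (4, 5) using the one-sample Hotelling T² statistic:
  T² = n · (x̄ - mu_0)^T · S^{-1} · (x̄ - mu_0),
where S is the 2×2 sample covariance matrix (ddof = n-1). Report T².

Step 1 — sample mean vector:
  mean(U) = (5 + 9 + 4 + 3 + 7) / 5 = 28/5 = 5.6
  mean(V) = (5 + 7 + 3 + 9 + 2) / 5 = 26/5 = 5.2
  x̄ = (5.6, 5.2),  deviation x̄ - mu_0 = (5.6, 5.2) - (4, 5) = (1.6, 0.2).

Step 2 — sample covariance matrix, S[i,j] = (1/(n-1)) · Σ_k (x_{k,i} - mean_i) · (x_{k,j} - mean_j), divisor n-1 = 4:
  S[U,U] = ((-0.6)·(-0.6) + (3.4)·(3.4) + (-1.6)·(-1.6) + (-2.6)·(-2.6) + (1.4)·(1.4)) / 4 = 23.2/4 = 5.8
  S[U,V] = ((-0.6)·(-0.2) + (3.4)·(1.8) + (-1.6)·(-2.2) + (-2.6)·(3.8) + (1.4)·(-3.2)) / 4 = -4.6/4 = -1.15
  S[V,V] = ((-0.2)·(-0.2) + (1.8)·(1.8) + (-2.2)·(-2.2) + (3.8)·(3.8) + (-3.2)·(-3.2)) / 4 = 32.8/4 = 8.2
  S = [[5.8, -1.15],
 [-1.15, 8.2]].

Step 3 — invert S. det(S) = 5.8·8.2 - (-1.15)² = 46.2375.
  S^{-1} = (1/det) · [[d, -b], [-b, a]] = [[0.1773, 0.0249],
 [0.0249, 0.1254]].

Step 4 — quadratic form (x̄ - mu_0)^T · S^{-1} · (x̄ - mu_0):
  S^{-1} · (x̄ - mu_0) = (0.2887, 0.0649),
  (x̄ - mu_0)^T · [...] = (1.6)·(0.2887) + (0.2)·(0.0649) = 0.4749.

Step 5 — scale by n: T² = 5 · 0.4749 = 2.3747.

T² ≈ 2.3747


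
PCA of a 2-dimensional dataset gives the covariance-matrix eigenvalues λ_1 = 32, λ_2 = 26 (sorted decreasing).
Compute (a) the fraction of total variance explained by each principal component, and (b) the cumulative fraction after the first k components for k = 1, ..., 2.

Step 1 — total variance = trace(Sigma) = Σ λ_i = 32 + 26 = 58.

Step 2 — fraction explained by component i = λ_i / Σ λ:
  PC1: 32/58 = 0.5517
  PC2: 26/58 = 0.4483

Step 3 — cumulative fraction after k components = (λ_1 + ... + λ_k) / Σ λ:
  k = 1: 32/58 = 0.5517
  k = 2: (32 + 26)/58 = 58/58 = 1

Summary (fraction, with percent):

explained: PC1 0.5517 (55.17%), PC2 0.4483 (44.83%);  cumulative: 0.5517, 1


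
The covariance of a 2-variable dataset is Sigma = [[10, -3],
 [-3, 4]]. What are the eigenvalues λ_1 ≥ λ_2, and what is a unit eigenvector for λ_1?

Step 1 — characteristic polynomial of 2×2 Sigma:
  det(Sigma - λI) = λ² - trace · λ + det = 0.
  trace = 10 + 4 = 14, det = 10·4 - (-3)² = 31.
Step 2 — discriminant:
  Δ = trace² - 4·det = 196 - 124 = 72.
Step 3 — eigenvalues:
  λ = (trace ± √Δ)/2 = (14 ± 8.4853)/2,
  λ_1 = 11.2426,  λ_2 = 2.7574.

Step 4 — unit eigenvector for λ_1: solve (Sigma - λ_1 I)v = 0. First row:
  (10 - 11.2426)·v_x + (-3)·v_y = 0, i.e. (-1.2426)·v_x + (-3)·v_y = 0,
  so v ∝ (b, λ_1 - a) = (-3, 1.2426); multiply by -1 so the first entry is positive: u = (3, -1.2426).
  ||u|| = √((3)² + (-1.2426)²) = √(10.5442) ≈ 3.2472,
  v_1 = u/||u|| ≈ (0.9239, -0.3827) (||v_1|| = 1).

λ_1 = 11.2426,  λ_2 = 2.7574;  v_1 ≈ (0.9239, -0.3827)


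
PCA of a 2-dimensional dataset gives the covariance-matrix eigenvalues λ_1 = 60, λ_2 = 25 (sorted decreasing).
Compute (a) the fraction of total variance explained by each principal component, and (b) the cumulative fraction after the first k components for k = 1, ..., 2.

Step 1 — total variance = trace(Sigma) = Σ λ_i = 60 + 25 = 85.

Step 2 — fraction explained by component i = λ_i / Σ λ:
  PC1: 60/85 = 0.7059
  PC2: 25/85 = 0.2941

Step 3 — cumulative fraction after k components = (λ_1 + ... + λ_k) / Σ λ:
  k = 1: 60/85 = 0.7059
  k = 2: (60 + 25)/85 = 85/85 = 1

Summary (fraction, with percent):

explained: PC1 0.7059 (70.59%), PC2 0.2941 (29.41%);  cumulative: 0.7059, 1


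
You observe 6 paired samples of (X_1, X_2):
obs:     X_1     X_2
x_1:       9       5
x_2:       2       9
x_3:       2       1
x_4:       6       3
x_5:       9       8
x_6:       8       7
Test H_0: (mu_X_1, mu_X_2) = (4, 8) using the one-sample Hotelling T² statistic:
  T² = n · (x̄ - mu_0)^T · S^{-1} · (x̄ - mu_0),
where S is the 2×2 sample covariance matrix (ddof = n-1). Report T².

Step 1 — sample mean vector:
  mean(X_1) = (9 + 2 + 2 + 6 + 9 + 8) / 6 = 36/6 = 6
  mean(X_2) = (5 + 9 + 1 + 3 + 8 + 7) / 6 = 33/6 = 5.5
  x̄ = (6, 5.5),  deviation x̄ - mu_0 = (6, 5.5) - (4, 8) = (2, -2.5).

Step 2 — sample covariance matrix, S[i,j] = (1/(n-1)) · Σ_k (x_{k,i} - mean_i) · (x_{k,j} - mean_j), divisor n-1 = 5:
  S[X_1,X_1] = ((3)·(3) + (-4)·(-4) + (-4)·(-4) + (0)·(0) + (3)·(3) + (2)·(2)) / 5 = 54/5 = 10.8
  S[X_1,X_2] = ((3)·(-0.5) + (-4)·(3.5) + (-4)·(-4.5) + (0)·(-2.5) + (3)·(2.5) + (2)·(1.5)) / 5 = 13/5 = 2.6
  S[X_2,X_2] = ((-0.5)·(-0.5) + (3.5)·(3.5) + (-4.5)·(-4.5) + (-2.5)·(-2.5) + (2.5)·(2.5) + (1.5)·(1.5)) / 5 = 47.5/5 = 9.5
  S = [[10.8, 2.6],
 [2.6, 9.5]].

Step 3 — invert S. det(S) = 10.8·9.5 - (2.6)² = 95.84.
  S^{-1} = (1/det) · [[d, -b], [-b, a]] = [[0.0991, -0.0271],
 [-0.0271, 0.1127]].

Step 4 — quadratic form (x̄ - mu_0)^T · S^{-1} · (x̄ - mu_0):
  S^{-1} · (x̄ - mu_0) = (0.2661, -0.336),
  (x̄ - mu_0)^T · [...] = (2)·(0.2661) + (-2.5)·(-0.336) = 1.3721.

Step 5 — scale by n: T² = 6 · 1.3721 = 8.2325.

T² ≈ 8.2325


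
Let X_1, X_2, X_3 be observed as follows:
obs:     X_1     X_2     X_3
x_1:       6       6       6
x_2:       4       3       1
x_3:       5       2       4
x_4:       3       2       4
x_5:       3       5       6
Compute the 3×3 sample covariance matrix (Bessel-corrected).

Step 1 — column means:
  mean(X_1) = (6 + 4 + 5 + 3 + 3) / 5 = 21/5 = 4.2
  mean(X_2) = (6 + 3 + 2 + 2 + 5) / 5 = 18/5 = 3.6
  mean(X_3) = (6 + 1 + 4 + 4 + 6) / 5 = 21/5 = 4.2

Step 2 — sample covariance S[i,j] = (1/(n-1)) · Σ_k (x_{k,i} - mean_i) · (x_{k,j} - mean_j), with n-1 = 4.
  S[X_1,X_1] = ((1.8)·(1.8) + (-0.2)·(-0.2) + (0.8)·(0.8) + (-1.2)·(-1.2) + (-1.2)·(-1.2)) / 4 = 6.8/4 = 1.7
  S[X_1,X_2] = ((1.8)·(2.4) + (-0.2)·(-0.6) + (0.8)·(-1.6) + (-1.2)·(-1.6) + (-1.2)·(1.4)) / 4 = 3.4/4 = 0.85
  S[X_1,X_3] = ((1.8)·(1.8) + (-0.2)·(-3.2) + (0.8)·(-0.2) + (-1.2)·(-0.2) + (-1.2)·(1.8)) / 4 = 1.8/4 = 0.45
  S[X_2,X_2] = ((2.4)·(2.4) + (-0.6)·(-0.6) + (-1.6)·(-1.6) + (-1.6)·(-1.6) + (1.4)·(1.4)) / 4 = 13.2/4 = 3.3
  S[X_2,X_3] = ((2.4)·(1.8) + (-0.6)·(-3.2) + (-1.6)·(-0.2) + (-1.6)·(-0.2) + (1.4)·(1.8)) / 4 = 9.4/4 = 2.35
  S[X_3,X_3] = ((1.8)·(1.8) + (-3.2)·(-3.2) + (-0.2)·(-0.2) + (-0.2)·(-0.2) + (1.8)·(1.8)) / 4 = 16.8/4 = 4.2

S is symmetric (S[j,i] = S[i,j]). Assembling:

S = [[1.7, 0.85, 0.45],
 [0.85, 3.3, 2.35],
 [0.45, 2.35, 4.2]]


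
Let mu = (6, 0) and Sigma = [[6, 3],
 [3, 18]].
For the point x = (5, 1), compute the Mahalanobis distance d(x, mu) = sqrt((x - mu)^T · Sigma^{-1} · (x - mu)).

Step 1 — centre the observation: (x - mu) = (-1, 1).

Step 2 — invert Sigma. det(Sigma) = 6·18 - (3)² = 99.
  Sigma^{-1} = (1/det) · [[d, -b], [-b, a]] = [[0.1818, -0.0303],
 [-0.0303, 0.0606]].

Step 3 — form the quadratic (x - mu)^T · Sigma^{-1} · (x - mu):
  Sigma^{-1} · (x - mu) = (-0.2121, 0.0909).
  (x - mu)^T · [Sigma^{-1} · (x - mu)] = (-1)·(-0.2121) + (1)·(0.0909) = 0.303.

Step 4 — take square root: d = √(0.303) ≈ 0.5505.

d(x, mu) = √(0.303) ≈ 0.5505


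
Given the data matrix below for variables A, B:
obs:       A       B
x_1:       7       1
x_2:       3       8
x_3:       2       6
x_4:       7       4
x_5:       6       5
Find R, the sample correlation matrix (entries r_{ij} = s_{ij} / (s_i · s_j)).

Step 1 — column means:
  mean(A) = (7 + 3 + 2 + 7 + 6) / 5 = 25/5 = 5
  mean(B) = (1 + 8 + 6 + 4 + 5) / 5 = 24/5 = 4.8

Step 2 — sample variances and covariances s[i,j] = (1/(n-1)) · Σ_k (x_{k,i} - mean_i) · (x_{k,j} - mean_j), with n-1 = 4:
  s[A,A] = ((2)·(2) + (-2)·(-2) + (-3)·(-3) + (2)·(2) + (1)·(1)) / 4 = 22/4 = 5.5
  s[A,B] = ((2)·(-3.8) + (-2)·(3.2) + (-3)·(1.2) + (2)·(-0.8) + (1)·(0.2)) / 4 = -19/4 = -4.75
  s[B,B] = ((-3.8)·(-3.8) + (3.2)·(3.2) + (1.2)·(1.2) + (-0.8)·(-0.8) + (0.2)·(0.2)) / 4 = 26.8/4 = 6.7
  Sample standard deviations s_i = √(s[i,i]):
  s(A) = √(5.5) = 2.3452
  s(B) = √(6.7) = 2.5884

Step 3 — r_{ij} = s_{ij} / (s_i · s_j):
  r[A,A] = 1 (diagonal).
  r[A,B] = -4.75 / (2.3452 · 2.5884) = -4.75 / 6.0704 = -0.7825
  r[B,B] = 1 (diagonal).

R is symmetric with unit diagonal. Assembling:

R = [[1, -0.7825],
 [-0.7825, 1]]


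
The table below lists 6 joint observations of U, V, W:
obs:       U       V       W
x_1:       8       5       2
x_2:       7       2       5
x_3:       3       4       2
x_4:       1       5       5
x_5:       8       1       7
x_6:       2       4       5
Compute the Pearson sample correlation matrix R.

Step 1 — column means:
  mean(U) = (8 + 7 + 3 + 1 + 8 + 2) / 6 = 29/6 = 4.8333
  mean(V) = (5 + 2 + 4 + 5 + 1 + 4) / 6 = 21/6 = 3.5
  mean(W) = (2 + 5 + 2 + 5 + 7 + 5) / 6 = 26/6 = 4.3333

Step 2 — sample variances and covariances s[i,j] = (1/(n-1)) · Σ_k (x_{k,i} - mean_i) · (x_{k,j} - mean_j), with n-1 = 5:
  s[U,U] = ((3.1667)·(3.1667) + (2.1667)·(2.1667) + (-1.8333)·(-1.8333) + (-3.8333)·(-3.8333) + (3.1667)·(3.1667) + (-2.8333)·(-2.8333)) / 5 = 50.8333/5 = 10.1667
  s[U,V] = ((3.1667)·(1.5) + (2.1667)·(-1.5) + (-1.8333)·(0.5) + (-3.8333)·(1.5) + (3.1667)·(-2.5) + (-2.8333)·(0.5)) / 5 = -14.5/5 = -2.9
  s[U,W] = ((3.1667)·(-2.3333) + (2.1667)·(0.6667) + (-1.8333)·(-2.3333) + (-3.8333)·(0.6667) + (3.1667)·(2.6667) + (-2.8333)·(0.6667)) / 5 = 2.3333/5 = 0.4667
  s[V,V] = ((1.5)·(1.5) + (-1.5)·(-1.5) + (0.5)·(0.5) + (1.5)·(1.5) + (-2.5)·(-2.5) + (0.5)·(0.5)) / 5 = 13.5/5 = 2.7
  s[V,W] = ((1.5)·(-2.3333) + (-1.5)·(0.6667) + (0.5)·(-2.3333) + (1.5)·(0.6667) + (-2.5)·(2.6667) + (0.5)·(0.6667)) / 5 = -11/5 = -2.2
  s[W,W] = ((-2.3333)·(-2.3333) + (0.6667)·(0.6667) + (-2.3333)·(-2.3333) + (0.6667)·(0.6667) + (2.6667)·(2.6667) + (0.6667)·(0.6667)) / 5 = 19.3333/5 = 3.8667
  Sample standard deviations s_i = √(s[i,i]):
  s(U) = √(10.1667) = 3.1885
  s(V) = √(2.7) = 1.6432
  s(W) = √(3.8667) = 1.9664

Step 3 — r_{ij} = s_{ij} / (s_i · s_j):
  r[U,U] = 1 (diagonal).
  r[U,V] = -2.9 / (3.1885 · 1.6432) = -2.9 / 5.2393 = -0.5535
  r[U,W] = 0.4667 / (3.1885 · 1.9664) = 0.4667 / 6.2699 = 0.0744
  r[V,V] = 1 (diagonal).
  r[V,W] = -2.2 / (1.6432 · 1.9664) = -2.2 / 3.2311 = -0.6809
  r[W,W] = 1 (diagonal).

R is symmetric with unit diagonal. Assembling:

R = [[1, -0.5535, 0.0744],
 [-0.5535, 1, -0.6809],
 [0.0744, -0.6809, 1]]


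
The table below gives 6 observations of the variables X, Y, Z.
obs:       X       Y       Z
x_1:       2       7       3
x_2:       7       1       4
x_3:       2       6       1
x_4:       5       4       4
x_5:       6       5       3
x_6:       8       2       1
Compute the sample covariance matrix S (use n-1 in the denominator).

Step 1 — column means:
  mean(X) = (2 + 7 + 2 + 5 + 6 + 8) / 6 = 30/6 = 5
  mean(Y) = (7 + 1 + 6 + 4 + 5 + 2) / 6 = 25/6 = 4.1667
  mean(Z) = (3 + 4 + 1 + 4 + 3 + 1) / 6 = 16/6 = 2.6667

Step 2 — sample covariance S[i,j] = (1/(n-1)) · Σ_k (x_{k,i} - mean_i) · (x_{k,j} - mean_j), with n-1 = 5.
  S[X,X] = ((-3)·(-3) + (2)·(2) + (-3)·(-3) + (0)·(0) + (1)·(1) + (3)·(3)) / 5 = 32/5 = 6.4
  S[X,Y] = ((-3)·(2.8333) + (2)·(-3.1667) + (-3)·(1.8333) + (0)·(-0.1667) + (1)·(0.8333) + (3)·(-2.1667)) / 5 = -26/5 = -5.2
  S[X,Z] = ((-3)·(0.3333) + (2)·(1.3333) + (-3)·(-1.6667) + (0)·(1.3333) + (1)·(0.3333) + (3)·(-1.6667)) / 5 = 2/5 = 0.4
  S[Y,Y] = ((2.8333)·(2.8333) + (-3.1667)·(-3.1667) + (1.8333)·(1.8333) + (-0.1667)·(-0.1667) + (0.8333)·(0.8333) + (-2.1667)·(-2.1667)) / 5 = 26.8333/5 = 5.3667
  S[Y,Z] = ((2.8333)·(0.3333) + (-3.1667)·(1.3333) + (1.8333)·(-1.6667) + (-0.1667)·(1.3333) + (0.8333)·(0.3333) + (-2.1667)·(-1.6667)) / 5 = -2.6667/5 = -0.5333
  S[Z,Z] = ((0.3333)·(0.3333) + (1.3333)·(1.3333) + (-1.6667)·(-1.6667) + (1.3333)·(1.3333) + (0.3333)·(0.3333) + (-1.6667)·(-1.6667)) / 5 = 9.3333/5 = 1.8667

S is symmetric (S[j,i] = S[i,j]). Assembling:

S = [[6.4, -5.2, 0.4],
 [-5.2, 5.3667, -0.5333],
 [0.4, -0.5333, 1.8667]]


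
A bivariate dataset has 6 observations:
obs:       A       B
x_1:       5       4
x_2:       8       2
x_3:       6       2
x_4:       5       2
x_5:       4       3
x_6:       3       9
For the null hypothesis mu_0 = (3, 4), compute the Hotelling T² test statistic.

Step 1 — sample mean vector:
  mean(A) = (5 + 8 + 6 + 5 + 4 + 3) / 6 = 31/6 = 5.1667
  mean(B) = (4 + 2 + 2 + 2 + 3 + 9) / 6 = 22/6 = 3.6667
  x̄ = (5.1667, 3.6667),  deviation x̄ - mu_0 = (5.1667, 3.6667) - (3, 4) = (2.1667, -0.3333).

Step 2 — sample covariance matrix, S[i,j] = (1/(n-1)) · Σ_k (x_{k,i} - mean_i) · (x_{k,j} - mean_j), divisor n-1 = 5:
  S[A,A] = ((-0.1667)·(-0.1667) + (2.8333)·(2.8333) + (0.8333)·(0.8333) + (-0.1667)·(-0.1667) + (-1.1667)·(-1.1667) + (-2.1667)·(-2.1667)) / 5 = 14.8333/5 = 2.9667
  S[A,B] = ((-0.1667)·(0.3333) + (2.8333)·(-1.6667) + (0.8333)·(-1.6667) + (-0.1667)·(-1.6667) + (-1.1667)·(-0.6667) + (-2.1667)·(5.3333)) / 5 = -16.6667/5 = -3.3333
  S[B,B] = ((0.3333)·(0.3333) + (-1.6667)·(-1.6667) + (-1.6667)·(-1.6667) + (-1.6667)·(-1.6667) + (-0.6667)·(-0.6667) + (5.3333)·(5.3333)) / 5 = 37.3333/5 = 7.4667
  S = [[2.9667, -3.3333],
 [-3.3333, 7.4667]].

Step 3 — invert S. det(S) = 2.9667·7.4667 - (-3.3333)² = 11.04.
  S^{-1} = (1/det) · [[d, -b], [-b, a]] = [[0.6763, 0.3019],
 [0.3019, 0.2687]].

Step 4 — quadratic form (x̄ - mu_0)^T · S^{-1} · (x̄ - mu_0):
  S^{-1} · (x̄ - mu_0) = (1.3647, 0.5646),
  (x̄ - mu_0)^T · [...] = (2.1667)·(1.3647) + (-0.3333)·(0.5646) = 2.7687.

Step 5 — scale by n: T² = 6 · 2.7687 = 16.6123.

T² ≈ 16.6123


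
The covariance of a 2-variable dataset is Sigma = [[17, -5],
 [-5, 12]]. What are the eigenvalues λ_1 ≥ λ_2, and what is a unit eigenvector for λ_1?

Step 1 — characteristic polynomial of 2×2 Sigma:
  det(Sigma - λI) = λ² - trace · λ + det = 0.
  trace = 17 + 12 = 29, det = 17·12 - (-5)² = 179.
Step 2 — discriminant:
  Δ = trace² - 4·det = 841 - 716 = 125.
Step 3 — eigenvalues:
  λ = (trace ± √Δ)/2 = (29 ± 11.1803)/2,
  λ_1 = 20.0902,  λ_2 = 8.9098.

Step 4 — unit eigenvector for λ_1: solve (Sigma - λ_1 I)v = 0. First row:
  (17 - 20.0902)·v_x + (-5)·v_y = 0, i.e. (-3.0902)·v_x + (-5)·v_y = 0,
  so v ∝ (b, λ_1 - a) = (-5, 3.0902); multiply by -1 so the first entry is positive: u = (5, -3.0902).
  ||u|| = √((5)² + (-3.0902)²) = √(34.5492) ≈ 5.8779,
  v_1 = u/||u|| ≈ (0.8507, -0.5257) (||v_1|| = 1).

λ_1 = 20.0902,  λ_2 = 8.9098;  v_1 ≈ (0.8507, -0.5257)


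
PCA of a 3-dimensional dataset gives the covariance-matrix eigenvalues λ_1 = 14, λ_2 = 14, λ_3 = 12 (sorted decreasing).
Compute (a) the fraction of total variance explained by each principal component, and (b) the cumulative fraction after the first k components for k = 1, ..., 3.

Step 1 — total variance = trace(Sigma) = Σ λ_i = 14 + 14 + 12 = 40.

Step 2 — fraction explained by component i = λ_i / Σ λ:
  PC1: 14/40 = 0.35
  PC2: 14/40 = 0.35
  PC3: 12/40 = 0.3

Step 3 — cumulative fraction after k components = (λ_1 + ... + λ_k) / Σ λ:
  k = 1: 14/40 = 0.35
  k = 2: (14 + 14)/40 = 28/40 = 0.7
  k = 3: (14 + 14 + 12)/40 = 40/40 = 1

Summary (fraction, with percent):

explained: PC1 0.35 (35%), PC2 0.35 (35%), PC3 0.3 (30%);  cumulative: 0.35, 0.7, 1


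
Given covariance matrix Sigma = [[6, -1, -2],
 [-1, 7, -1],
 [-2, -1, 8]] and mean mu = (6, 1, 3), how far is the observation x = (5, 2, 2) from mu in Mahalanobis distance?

Step 1 — centre the observation: (x - mu) = (-1, 1, -1).

Step 2 — invert Sigma (cofactor / det for 3×3, or solve directly):
  Sigma^{-1} = [[0.1897, 0.0345, 0.0517],
 [0.0345, 0.1517, 0.0276],
 [0.0517, 0.0276, 0.1414]].

Step 3 — form the quadratic (x - mu)^T · Sigma^{-1} · (x - mu):
  Sigma^{-1} · (x - mu) = (-0.2069, 0.0897, -0.1655).
  (x - mu)^T · [Sigma^{-1} · (x - mu)] = (-1)·(-0.2069) + (1)·(0.0897) + (-1)·(-0.1655) = 0.4621.

Step 4 — take square root: d = √(0.4621) ≈ 0.6798.

d(x, mu) = √(0.4621) ≈ 0.6798


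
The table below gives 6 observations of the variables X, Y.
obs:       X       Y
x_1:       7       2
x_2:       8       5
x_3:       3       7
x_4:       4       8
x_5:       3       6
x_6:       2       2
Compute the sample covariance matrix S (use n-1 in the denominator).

Step 1 — column means:
  mean(X) = (7 + 8 + 3 + 4 + 3 + 2) / 6 = 27/6 = 4.5
  mean(Y) = (2 + 5 + 7 + 8 + 6 + 2) / 6 = 30/6 = 5

Step 2 — sample covariance S[i,j] = (1/(n-1)) · Σ_k (x_{k,i} - mean_i) · (x_{k,j} - mean_j), with n-1 = 5.
  S[X,X] = ((2.5)·(2.5) + (3.5)·(3.5) + (-1.5)·(-1.5) + (-0.5)·(-0.5) + (-1.5)·(-1.5) + (-2.5)·(-2.5)) / 5 = 29.5/5 = 5.9
  S[X,Y] = ((2.5)·(-3) + (3.5)·(0) + (-1.5)·(2) + (-0.5)·(3) + (-1.5)·(1) + (-2.5)·(-3)) / 5 = -6/5 = -1.2
  S[Y,Y] = ((-3)·(-3) + (0)·(0) + (2)·(2) + (3)·(3) + (1)·(1) + (-3)·(-3)) / 5 = 32/5 = 6.4

S is symmetric (S[j,i] = S[i,j]). Assembling:

S = [[5.9, -1.2],
 [-1.2, 6.4]]


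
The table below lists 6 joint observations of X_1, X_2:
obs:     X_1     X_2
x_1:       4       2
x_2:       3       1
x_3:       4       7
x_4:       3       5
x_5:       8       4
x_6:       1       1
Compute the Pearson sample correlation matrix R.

Step 1 — column means:
  mean(X_1) = (4 + 3 + 4 + 3 + 8 + 1) / 6 = 23/6 = 3.8333
  mean(X_2) = (2 + 1 + 7 + 5 + 4 + 1) / 6 = 20/6 = 3.3333

Step 2 — sample variances and covariances s[i,j] = (1/(n-1)) · Σ_k (x_{k,i} - mean_i) · (x_{k,j} - mean_j), with n-1 = 5:
  s[X_1,X_1] = ((0.1667)·(0.1667) + (-0.8333)·(-0.8333) + (0.1667)·(0.1667) + (-0.8333)·(-0.8333) + (4.1667)·(4.1667) + (-2.8333)·(-2.8333)) / 5 = 26.8333/5 = 5.3667
  s[X_1,X_2] = ((0.1667)·(-1.3333) + (-0.8333)·(-2.3333) + (0.1667)·(3.6667) + (-0.8333)·(1.6667) + (4.1667)·(0.6667) + (-2.8333)·(-2.3333)) / 5 = 10.3333/5 = 2.0667
  s[X_2,X_2] = ((-1.3333)·(-1.3333) + (-2.3333)·(-2.3333) + (3.6667)·(3.6667) + (1.6667)·(1.6667) + (0.6667)·(0.6667) + (-2.3333)·(-2.3333)) / 5 = 29.3333/5 = 5.8667
  Sample standard deviations s_i = √(s[i,i]):
  s(X_1) = √(5.3667) = 2.3166
  s(X_2) = √(5.8667) = 2.4221

Step 3 — r_{ij} = s_{ij} / (s_i · s_j):
  r[X_1,X_1] = 1 (diagonal).
  r[X_1,X_2] = 2.0667 / (2.3166 · 2.4221) = 2.0667 / 5.6111 = 0.3683
  r[X_2,X_2] = 1 (diagonal).

R is symmetric with unit diagonal. Assembling:

R = [[1, 0.3683],
 [0.3683, 1]]


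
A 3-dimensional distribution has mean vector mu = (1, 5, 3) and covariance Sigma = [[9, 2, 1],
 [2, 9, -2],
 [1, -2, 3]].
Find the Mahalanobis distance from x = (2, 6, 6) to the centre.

Step 1 — centre the observation: (x - mu) = (1, 1, 3).

Step 2 — invert Sigma (cofactor / det for 3×3, or solve directly):
  Sigma^{-1} = [[0.1292, -0.0449, -0.073],
 [-0.0449, 0.1461, 0.1124],
 [-0.073, 0.1124, 0.4326]].

Step 3 — form the quadratic (x - mu)^T · Sigma^{-1} · (x - mu):
  Sigma^{-1} · (x - mu) = (-0.1348, 0.4382, 1.3371).
  (x - mu)^T · [Sigma^{-1} · (x - mu)] = (1)·(-0.1348) + (1)·(0.4382) + (3)·(1.3371) = 4.3146.

Step 4 — take square root: d = √(4.3146) ≈ 2.0772.

d(x, mu) = √(4.3146) ≈ 2.0772


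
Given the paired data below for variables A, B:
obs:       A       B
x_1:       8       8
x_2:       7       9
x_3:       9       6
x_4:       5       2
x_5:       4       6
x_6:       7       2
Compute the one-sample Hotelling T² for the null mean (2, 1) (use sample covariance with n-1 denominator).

Step 1 — sample mean vector:
  mean(A) = (8 + 7 + 9 + 5 + 4 + 7) / 6 = 40/6 = 6.6667
  mean(B) = (8 + 9 + 6 + 2 + 6 + 2) / 6 = 33/6 = 5.5
  x̄ = (6.6667, 5.5),  deviation x̄ - mu_0 = (6.6667, 5.5) - (2, 1) = (4.6667, 4.5).

Step 2 — sample covariance matrix, S[i,j] = (1/(n-1)) · Σ_k (x_{k,i} - mean_i) · (x_{k,j} - mean_j), divisor n-1 = 5:
  S[A,A] = ((1.3333)·(1.3333) + (0.3333)·(0.3333) + (2.3333)·(2.3333) + (-1.6667)·(-1.6667) + (-2.6667)·(-2.6667) + (0.3333)·(0.3333)) / 5 = 17.3333/5 = 3.4667
  S[A,B] = ((1.3333)·(2.5) + (0.3333)·(3.5) + (2.3333)·(0.5) + (-1.6667)·(-3.5) + (-2.6667)·(0.5) + (0.3333)·(-3.5)) / 5 = 9/5 = 1.8
  S[B,B] = ((2.5)·(2.5) + (3.5)·(3.5) + (0.5)·(0.5) + (-3.5)·(-3.5) + (0.5)·(0.5) + (-3.5)·(-3.5)) / 5 = 43.5/5 = 8.7
  S = [[3.4667, 1.8],
 [1.8, 8.7]].

Step 3 — invert S. det(S) = 3.4667·8.7 - (1.8)² = 26.92.
  S^{-1} = (1/det) · [[d, -b], [-b, a]] = [[0.3232, -0.0669],
 [-0.0669, 0.1288]].

Step 4 — quadratic form (x̄ - mu_0)^T · S^{-1} · (x̄ - mu_0):
  S^{-1} · (x̄ - mu_0) = (1.2073, 0.2675),
  (x̄ - mu_0)^T · [...] = (4.6667)·(1.2073) + (4.5)·(0.2675) = 6.8375.

Step 5 — scale by n: T² = 6 · 6.8375 = 41.0253.

T² ≈ 41.0253


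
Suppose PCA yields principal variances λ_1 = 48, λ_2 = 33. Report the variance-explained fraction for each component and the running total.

Step 1 — total variance = trace(Sigma) = Σ λ_i = 48 + 33 = 81.

Step 2 — fraction explained by component i = λ_i / Σ λ:
  PC1: 48/81 = 0.5926
  PC2: 33/81 = 0.4074

Step 3 — cumulative fraction after k components = (λ_1 + ... + λ_k) / Σ λ:
  k = 1: 48/81 = 0.5926
  k = 2: (48 + 33)/81 = 81/81 = 1

Summary (fraction, with percent):

explained: PC1 0.5926 (59.26%), PC2 0.4074 (40.74%);  cumulative: 0.5926, 1


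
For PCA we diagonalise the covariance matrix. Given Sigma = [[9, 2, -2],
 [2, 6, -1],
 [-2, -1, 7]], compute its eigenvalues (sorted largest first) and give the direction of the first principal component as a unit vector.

Step 1 — characteristic polynomial p(λ) = det(λI - Sigma) = λ³ - tr·λ² + c_1·λ - det, where tr = trace, c_1 = sum of the principal 2×2 minors, det = det(Sigma):
  tr = 9 + 6 + 7 = 22,
  c_1 = (9·6 - (2)²) + (9·7 - (-2)²) + (6·7 - (-1)²) = 50 + 59 + 41 = 150,
  det = 9·(6·7 - (-1)²) - (2)·((2)·7 - (-1)·(-2)) + (-2)·((2)·(-1) - 6·(-2)) = 9·(41) - (2)·(12) + (-2)·(10) = 325.
  So p(λ) = λ³ - 22λ² + 150λ - 325.
Step 2 — look for an integer root (rational root theorem: any rational root is an integer divisor of 325). Testing λ = 5:
  p(5) = 125 - 550 + 750 - 325 = 0  ✓
  Dividing out (λ - 5): p(λ) = (λ - 5)(λ² - 17λ + 65).
Step 3 — remaining eigenvalues from the quadratic λ² - 17λ + 65 = 0:
  Δ = 17² - 4·65 = 289 - 260 = 29,  λ = (17 ± √29)/2 = (17 ± 5.3852)/2 ≈ 11.1926 or 5.8074.
  Sorted: λ_1 = 11.1926,  λ_2 = 5.8074,  λ_3 = 5  (check: sum = 22 = tr ✓).

Step 4 — unit eigenvector for λ_1 ≈ 11.1926: v spans the null space of (Sigma - λ_1 I), whose rows are
  r_1 = (-2.1926, 2, -2),  r_2 = (2, -5.1926, -1),  r_3 = (-2, -1, -4.1926).
  v is orthogonal to every row, so take v ∝ r_1 × r_2 = ((2)·(-1) - (-2)·(-5.1926), (-2)·(2) - (-2.1926)·(-1), (-2.1926)·(-5.1926) - (2)·(2)) ≈ (-12.3852, -6.1926, 7.3852).
  Rescale (multiply by -1 so the first nonzero entry is positive): u = (12.3852, 6.1926, -7.3852).
  ||u|| = √((12.3852)² + (6.1926)² + (-7.3852)²) = √(246.281) ≈ 15.6933,  v_1 = u/||u|| ≈ (0.7892, 0.3946, -0.4706) (||v_1|| = 1).

λ_1 = 11.1926,  λ_2 = 5.8074,  λ_3 = 5;  v_1 ≈ (0.7892, 0.3946, -0.4706)


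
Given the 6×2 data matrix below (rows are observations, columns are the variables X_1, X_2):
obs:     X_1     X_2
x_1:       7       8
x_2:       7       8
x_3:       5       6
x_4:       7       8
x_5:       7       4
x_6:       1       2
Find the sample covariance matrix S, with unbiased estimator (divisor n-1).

Step 1 — column means:
  mean(X_1) = (7 + 7 + 5 + 7 + 7 + 1) / 6 = 34/6 = 5.6667
  mean(X_2) = (8 + 8 + 6 + 8 + 4 + 2) / 6 = 36/6 = 6

Step 2 — sample covariance S[i,j] = (1/(n-1)) · Σ_k (x_{k,i} - mean_i) · (x_{k,j} - mean_j), with n-1 = 5.
  S[X_1,X_1] = ((1.3333)·(1.3333) + (1.3333)·(1.3333) + (-0.6667)·(-0.6667) + (1.3333)·(1.3333) + (1.3333)·(1.3333) + (-4.6667)·(-4.6667)) / 5 = 29.3333/5 = 5.8667
  S[X_1,X_2] = ((1.3333)·(2) + (1.3333)·(2) + (-0.6667)·(0) + (1.3333)·(2) + (1.3333)·(-2) + (-4.6667)·(-4)) / 5 = 24/5 = 4.8
  S[X_2,X_2] = ((2)·(2) + (2)·(2) + (0)·(0) + (2)·(2) + (-2)·(-2) + (-4)·(-4)) / 5 = 32/5 = 6.4

S is symmetric (S[j,i] = S[i,j]). Assembling:

S = [[5.8667, 4.8],
 [4.8, 6.4]]


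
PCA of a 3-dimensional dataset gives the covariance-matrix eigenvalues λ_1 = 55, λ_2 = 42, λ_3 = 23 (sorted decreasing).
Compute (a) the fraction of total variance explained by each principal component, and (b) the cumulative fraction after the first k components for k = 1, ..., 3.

Step 1 — total variance = trace(Sigma) = Σ λ_i = 55 + 42 + 23 = 120.

Step 2 — fraction explained by component i = λ_i / Σ λ:
  PC1: 55/120 = 0.4583
  PC2: 42/120 = 0.35
  PC3: 23/120 = 0.1917

Step 3 — cumulative fraction after k components = (λ_1 + ... + λ_k) / Σ λ:
  k = 1: 55/120 = 0.4583
  k = 2: (55 + 42)/120 = 97/120 = 0.8083
  k = 3: (55 + 42 + 23)/120 = 120/120 = 1

Summary (fraction, with percent):

explained: PC1 0.4583 (45.83%), PC2 0.35 (35%), PC3 0.1917 (19.17%);  cumulative: 0.4583, 0.8083, 1


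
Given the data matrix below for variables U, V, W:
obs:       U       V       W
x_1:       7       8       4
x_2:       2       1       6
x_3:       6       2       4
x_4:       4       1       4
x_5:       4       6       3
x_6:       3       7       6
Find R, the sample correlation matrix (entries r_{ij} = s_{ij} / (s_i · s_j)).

Step 1 — column means:
  mean(U) = (7 + 2 + 6 + 4 + 4 + 3) / 6 = 26/6 = 4.3333
  mean(V) = (8 + 1 + 2 + 1 + 6 + 7) / 6 = 25/6 = 4.1667
  mean(W) = (4 + 6 + 4 + 4 + 3 + 6) / 6 = 27/6 = 4.5

Step 2 — sample variances and covariances s[i,j] = (1/(n-1)) · Σ_k (x_{k,i} - mean_i) · (x_{k,j} - mean_j), with n-1 = 5:
  s[U,U] = ((2.6667)·(2.6667) + (-2.3333)·(-2.3333) + (1.6667)·(1.6667) + (-0.3333)·(-0.3333) + (-0.3333)·(-0.3333) + (-1.3333)·(-1.3333)) / 5 = 17.3333/5 = 3.4667
  s[U,V] = ((2.6667)·(3.8333) + (-2.3333)·(-3.1667) + (1.6667)·(-2.1667) + (-0.3333)·(-3.1667) + (-0.3333)·(1.8333) + (-1.3333)·(2.8333)) / 5 = 10.6667/5 = 2.1333
  s[U,W] = ((2.6667)·(-0.5) + (-2.3333)·(1.5) + (1.6667)·(-0.5) + (-0.3333)·(-0.5) + (-0.3333)·(-1.5) + (-1.3333)·(1.5)) / 5 = -7/5 = -1.4
  s[V,V] = ((3.8333)·(3.8333) + (-3.1667)·(-3.1667) + (-2.1667)·(-2.1667) + (-3.1667)·(-3.1667) + (1.8333)·(1.8333) + (2.8333)·(2.8333)) / 5 = 50.8333/5 = 10.1667
  s[V,W] = ((3.8333)·(-0.5) + (-3.1667)·(1.5) + (-2.1667)·(-0.5) + (-3.1667)·(-0.5) + (1.8333)·(-1.5) + (2.8333)·(1.5)) / 5 = -2.5/5 = -0.5
  s[W,W] = ((-0.5)·(-0.5) + (1.5)·(1.5) + (-0.5)·(-0.5) + (-0.5)·(-0.5) + (-1.5)·(-1.5) + (1.5)·(1.5)) / 5 = 7.5/5 = 1.5
  Sample standard deviations s_i = √(s[i,i]):
  s(U) = √(3.4667) = 1.8619
  s(V) = √(10.1667) = 3.1885
  s(W) = √(1.5) = 1.2247

Step 3 — r_{ij} = s_{ij} / (s_i · s_j):
  r[U,U] = 1 (diagonal).
  r[U,V] = 2.1333 / (1.8619 · 3.1885) = 2.1333 / 5.9367 = 0.3593
  r[U,W] = -1.4 / (1.8619 · 1.2247) = -1.4 / 2.2804 = -0.6139
  r[V,V] = 1 (diagonal).
  r[V,W] = -0.5 / (3.1885 · 1.2247) = -0.5 / 3.9051 = -0.128
  r[W,W] = 1 (diagonal).

R is symmetric with unit diagonal. Assembling:

R = [[1, 0.3593, -0.6139],
 [0.3593, 1, -0.128],
 [-0.6139, -0.128, 1]]


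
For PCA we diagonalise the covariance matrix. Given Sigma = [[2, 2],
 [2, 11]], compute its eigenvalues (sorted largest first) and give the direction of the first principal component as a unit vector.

Step 1 — characteristic polynomial of 2×2 Sigma:
  det(Sigma - λI) = λ² - trace · λ + det = 0.
  trace = 2 + 11 = 13, det = 2·11 - (2)² = 18.
Step 2 — discriminant:
  Δ = trace² - 4·det = 169 - 72 = 97.
Step 3 — eigenvalues:
  λ = (trace ± √Δ)/2 = (13 ± 9.8489)/2,
  λ_1 = 11.4244,  λ_2 = 1.5756.

Step 4 — unit eigenvector for λ_1: solve (Sigma - λ_1 I)v = 0. First row:
  (2 - 11.4244)·v_x + (2)·v_y = 0, i.e. (-9.4244)·v_x + (2)·v_y = 0,
  so v ∝ (b, λ_1 - a) = (2, 9.4244) = u.
  ||u|| = √((2)² + (9.4244)²) = √(92.8199) ≈ 9.6343,
  v_1 = u/||u|| ≈ (0.2076, 0.9782) (||v_1|| = 1).

λ_1 = 11.4244,  λ_2 = 1.5756;  v_1 ≈ (0.2076, 0.9782)


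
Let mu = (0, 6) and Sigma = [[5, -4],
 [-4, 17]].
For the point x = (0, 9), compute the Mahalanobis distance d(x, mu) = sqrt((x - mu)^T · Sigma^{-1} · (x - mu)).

Step 1 — centre the observation: (x - mu) = (0, 3).

Step 2 — invert Sigma. det(Sigma) = 5·17 - (-4)² = 69.
  Sigma^{-1} = (1/det) · [[d, -b], [-b, a]] = [[0.2464, 0.058],
 [0.058, 0.0725]].

Step 3 — form the quadratic (x - mu)^T · Sigma^{-1} · (x - mu):
  Sigma^{-1} · (x - mu) = (0.1739, 0.2174).
  (x - mu)^T · [Sigma^{-1} · (x - mu)] = (0)·(0.1739) + (3)·(0.2174) = 0.6522.

Step 4 — take square root: d = √(0.6522) ≈ 0.8076.

d(x, mu) = √(0.6522) ≈ 0.8076


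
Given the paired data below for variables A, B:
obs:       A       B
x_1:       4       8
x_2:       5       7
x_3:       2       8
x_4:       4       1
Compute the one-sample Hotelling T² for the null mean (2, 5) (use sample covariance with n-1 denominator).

Step 1 — sample mean vector:
  mean(A) = (4 + 5 + 2 + 4) / 4 = 15/4 = 3.75
  mean(B) = (8 + 7 + 8 + 1) / 4 = 24/4 = 6
  x̄ = (3.75, 6),  deviation x̄ - mu_0 = (3.75, 6) - (2, 5) = (1.75, 1).

Step 2 — sample covariance matrix, S[i,j] = (1/(n-1)) · Σ_k (x_{k,i} - mean_i) · (x_{k,j} - mean_j), divisor n-1 = 3:
  S[A,A] = ((0.25)·(0.25) + (1.25)·(1.25) + (-1.75)·(-1.75) + (0.25)·(0.25)) / 3 = 4.75/3 = 1.5833
  S[A,B] = ((0.25)·(2) + (1.25)·(1) + (-1.75)·(2) + (0.25)·(-5)) / 3 = -3/3 = -1
  S[B,B] = ((2)·(2) + (1)·(1) + (2)·(2) + (-5)·(-5)) / 3 = 34/3 = 11.3333
  S = [[1.5833, -1],
 [-1, 11.3333]].

Step 3 — invert S. det(S) = 1.5833·11.3333 - (-1)² = 16.9444.
  S^{-1} = (1/det) · [[d, -b], [-b, a]] = [[0.6689, 0.059],
 [0.059, 0.0934]].

Step 4 — quadratic form (x̄ - mu_0)^T · S^{-1} · (x̄ - mu_0):
  S^{-1} · (x̄ - mu_0) = (1.2295, 0.1967),
  (x̄ - mu_0)^T · [...] = (1.75)·(1.2295) + (1)·(0.1967) = 2.3484.

Step 5 — scale by n: T² = 4 · 2.3484 = 9.3934.

T² ≈ 9.3934


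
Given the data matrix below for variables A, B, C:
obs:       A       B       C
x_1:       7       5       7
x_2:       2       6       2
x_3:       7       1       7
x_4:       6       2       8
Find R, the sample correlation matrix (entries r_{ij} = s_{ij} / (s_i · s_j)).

Step 1 — column means:
  mean(A) = (7 + 2 + 7 + 6) / 4 = 22/4 = 5.5
  mean(B) = (5 + 6 + 1 + 2) / 4 = 14/4 = 3.5
  mean(C) = (7 + 2 + 7 + 8) / 4 = 24/4 = 6

Step 2 — sample variances and covariances s[i,j] = (1/(n-1)) · Σ_k (x_{k,i} - mean_i) · (x_{k,j} - mean_j), with n-1 = 3:
  s[A,A] = ((1.5)·(1.5) + (-3.5)·(-3.5) + (1.5)·(1.5) + (0.5)·(0.5)) / 3 = 17/3 = 5.6667
  s[A,B] = ((1.5)·(1.5) + (-3.5)·(2.5) + (1.5)·(-2.5) + (0.5)·(-1.5)) / 3 = -11/3 = -3.6667
  s[A,C] = ((1.5)·(1) + (-3.5)·(-4) + (1.5)·(1) + (0.5)·(2)) / 3 = 18/3 = 6
  s[B,B] = ((1.5)·(1.5) + (2.5)·(2.5) + (-2.5)·(-2.5) + (-1.5)·(-1.5)) / 3 = 17/3 = 5.6667
  s[B,C] = ((1.5)·(1) + (2.5)·(-4) + (-2.5)·(1) + (-1.5)·(2)) / 3 = -14/3 = -4.6667
  s[C,C] = ((1)·(1) + (-4)·(-4) + (1)·(1) + (2)·(2)) / 3 = 22/3 = 7.3333
  Sample standard deviations s_i = √(s[i,i]):
  s(A) = √(5.6667) = 2.3805
  s(B) = √(5.6667) = 2.3805
  s(C) = √(7.3333) = 2.708

Step 3 — r_{ij} = s_{ij} / (s_i · s_j):
  r[A,A] = 1 (diagonal).
  r[A,B] = -3.6667 / (2.3805 · 2.3805) = -3.6667 / 5.6667 = -0.6471
  r[A,C] = 6 / (2.3805 · 2.708) = 6 / 6.4464 = 0.9308
  r[B,B] = 1 (diagonal).
  r[B,C] = -4.6667 / (2.3805 · 2.708) = -4.6667 / 6.4464 = -0.7239
  r[C,C] = 1 (diagonal).

R is symmetric with unit diagonal. Assembling:

R = [[1, -0.6471, 0.9308],
 [-0.6471, 1, -0.7239],
 [0.9308, -0.7239, 1]]


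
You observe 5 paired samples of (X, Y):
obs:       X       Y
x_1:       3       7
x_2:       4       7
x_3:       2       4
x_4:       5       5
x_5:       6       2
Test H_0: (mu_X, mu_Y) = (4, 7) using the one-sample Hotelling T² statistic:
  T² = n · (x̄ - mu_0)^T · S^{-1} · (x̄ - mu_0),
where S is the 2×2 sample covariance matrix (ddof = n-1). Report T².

Step 1 — sample mean vector:
  mean(X) = (3 + 4 + 2 + 5 + 6) / 5 = 20/5 = 4
  mean(Y) = (7 + 7 + 4 + 5 + 2) / 5 = 25/5 = 5
  x̄ = (4, 5),  deviation x̄ - mu_0 = (4, 5) - (4, 7) = (0, -2).

Step 2 — sample covariance matrix, S[i,j] = (1/(n-1)) · Σ_k (x_{k,i} - mean_i) · (x_{k,j} - mean_j), divisor n-1 = 4:
  S[X,X] = ((-1)·(-1) + (0)·(0) + (-2)·(-2) + (1)·(1) + (2)·(2)) / 4 = 10/4 = 2.5
  S[X,Y] = ((-1)·(2) + (0)·(2) + (-2)·(-1) + (1)·(0) + (2)·(-3)) / 4 = -6/4 = -1.5
  S[Y,Y] = ((2)·(2) + (2)·(2) + (-1)·(-1) + (0)·(0) + (-3)·(-3)) / 4 = 18/4 = 4.5
  S = [[2.5, -1.5],
 [-1.5, 4.5]].

Step 3 — invert S. det(S) = 2.5·4.5 - (-1.5)² = 9.
  S^{-1} = (1/det) · [[d, -b], [-b, a]] = [[0.5, 0.1667],
 [0.1667, 0.2778]].

Step 4 — quadratic form (x̄ - mu_0)^T · S^{-1} · (x̄ - mu_0):
  S^{-1} · (x̄ - mu_0) = (-0.3333, -0.5556),
  (x̄ - mu_0)^T · [...] = (0)·(-0.3333) + (-2)·(-0.5556) = 1.1111.

Step 5 — scale by n: T² = 5 · 1.1111 = 5.5556.

T² ≈ 5.5556


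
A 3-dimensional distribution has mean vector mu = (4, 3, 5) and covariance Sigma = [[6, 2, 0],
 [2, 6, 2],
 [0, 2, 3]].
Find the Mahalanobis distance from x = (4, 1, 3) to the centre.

Step 1 — centre the observation: (x - mu) = (0, -2, -2).

Step 2 — invert Sigma (cofactor / det for 3×3, or solve directly):
  Sigma^{-1} = [[0.1944, -0.0833, 0.0556],
 [-0.0833, 0.25, -0.1667],
 [0.0556, -0.1667, 0.4444]].

Step 3 — form the quadratic (x - mu)^T · Sigma^{-1} · (x - mu):
  Sigma^{-1} · (x - mu) = (0.0556, -0.1667, -0.5556).
  (x - mu)^T · [Sigma^{-1} · (x - mu)] = (0)·(0.0556) + (-2)·(-0.1667) + (-2)·(-0.5556) = 1.4444.

Step 4 — take square root: d = √(1.4444) ≈ 1.2019.

d(x, mu) = √(1.4444) ≈ 1.2019


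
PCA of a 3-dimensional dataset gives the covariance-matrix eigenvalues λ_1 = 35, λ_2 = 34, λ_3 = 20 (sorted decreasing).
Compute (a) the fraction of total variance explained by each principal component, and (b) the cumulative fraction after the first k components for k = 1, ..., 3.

Step 1 — total variance = trace(Sigma) = Σ λ_i = 35 + 34 + 20 = 89.

Step 2 — fraction explained by component i = λ_i / Σ λ:
  PC1: 35/89 = 0.3933
  PC2: 34/89 = 0.382
  PC3: 20/89 = 0.2247

Step 3 — cumulative fraction after k components = (λ_1 + ... + λ_k) / Σ λ:
  k = 1: 35/89 = 0.3933
  k = 2: (35 + 34)/89 = 69/89 = 0.7753
  k = 3: (35 + 34 + 20)/89 = 89/89 = 1

Summary (fraction, with percent):

explained: PC1 0.3933 (39.33%), PC2 0.382 (38.2%), PC3 0.2247 (22.47%);  cumulative: 0.3933, 0.7753, 1


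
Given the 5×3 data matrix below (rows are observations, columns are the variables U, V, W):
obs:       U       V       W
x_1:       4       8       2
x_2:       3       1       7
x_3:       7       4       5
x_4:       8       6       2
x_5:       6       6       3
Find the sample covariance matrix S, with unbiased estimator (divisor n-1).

Step 1 — column means:
  mean(U) = (4 + 3 + 7 + 8 + 6) / 5 = 28/5 = 5.6
  mean(V) = (8 + 1 + 4 + 6 + 6) / 5 = 25/5 = 5
  mean(W) = (2 + 7 + 5 + 2 + 3) / 5 = 19/5 = 3.8

Step 2 — sample covariance S[i,j] = (1/(n-1)) · Σ_k (x_{k,i} - mean_i) · (x_{k,j} - mean_j), with n-1 = 4.
  S[U,U] = ((-1.6)·(-1.6) + (-2.6)·(-2.6) + (1.4)·(1.4) + (2.4)·(2.4) + (0.4)·(0.4)) / 4 = 17.2/4 = 4.3
  S[U,V] = ((-1.6)·(3) + (-2.6)·(-4) + (1.4)·(-1) + (2.4)·(1) + (0.4)·(1)) / 4 = 7/4 = 1.75
  S[U,W] = ((-1.6)·(-1.8) + (-2.6)·(3.2) + (1.4)·(1.2) + (2.4)·(-1.8) + (0.4)·(-0.8)) / 4 = -8.4/4 = -2.1
  S[V,V] = ((3)·(3) + (-4)·(-4) + (-1)·(-1) + (1)·(1) + (1)·(1)) / 4 = 28/4 = 7
  S[V,W] = ((3)·(-1.8) + (-4)·(3.2) + (-1)·(1.2) + (1)·(-1.8) + (1)·(-0.8)) / 4 = -22/4 = -5.5
  S[W,W] = ((-1.8)·(-1.8) + (3.2)·(3.2) + (1.2)·(1.2) + (-1.8)·(-1.8) + (-0.8)·(-0.8)) / 4 = 18.8/4 = 4.7

S is symmetric (S[j,i] = S[i,j]). Assembling:

S = [[4.3, 1.75, -2.1],
 [1.75, 7, -5.5],
 [-2.1, -5.5, 4.7]]


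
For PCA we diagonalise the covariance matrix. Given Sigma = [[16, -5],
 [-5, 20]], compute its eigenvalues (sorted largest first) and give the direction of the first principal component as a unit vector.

Step 1 — characteristic polynomial of 2×2 Sigma:
  det(Sigma - λI) = λ² - trace · λ + det = 0.
  trace = 16 + 20 = 36, det = 16·20 - (-5)² = 295.
Step 2 — discriminant:
  Δ = trace² - 4·det = 1296 - 1180 = 116.
Step 3 — eigenvalues:
  λ = (trace ± √Δ)/2 = (36 ± 10.7703)/2,
  λ_1 = 23.3852,  λ_2 = 12.6148.

Step 4 — unit eigenvector for λ_1: solve (Sigma - λ_1 I)v = 0. First row:
  (16 - 23.3852)·v_x + (-5)·v_y = 0, i.e. (-7.3852)·v_x + (-5)·v_y = 0,
  so v ∝ (b, λ_1 - a) = (-5, 7.3852); multiply by -1 so the first entry is positive: u = (5, -7.3852).
  ||u|| = √((5)² + (-7.3852)²) = √(79.5407) ≈ 8.9186,
  v_1 = u/||u|| ≈ (0.5606, -0.8281) (||v_1|| = 1).

λ_1 = 23.3852,  λ_2 = 12.6148;  v_1 ≈ (0.5606, -0.8281)
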